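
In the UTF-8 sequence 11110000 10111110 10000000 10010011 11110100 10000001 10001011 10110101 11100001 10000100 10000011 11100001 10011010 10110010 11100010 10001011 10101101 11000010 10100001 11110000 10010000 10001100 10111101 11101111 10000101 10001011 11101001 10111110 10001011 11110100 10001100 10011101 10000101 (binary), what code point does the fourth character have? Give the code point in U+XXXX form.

Offset 0: leading byte 0xF0 = 11110000 → 4-byte char #1 = F0 BE 80 93.
Offset 4: leading byte 0xF4 = 11110100 → 4-byte char #2 = F4 81 8B B5.
Offset 8: leading byte 0xE1 = 11100001 → 3-byte char #3 = E1 84 83.
Offset 11: leading byte 0xE1 = 11100001 → 3-byte char #4 = E1 9A B2.
Leading byte 0xE1 = 11100001 matches 1110xxxx → 3-byte sequence.
Byte 1: 0xE1 = 11100001, payload 0001 (4 bits).
Byte 2: 0x9A = 10011010 (10xxxxxx ✓), payload 011010.
Byte 3: 0xB2 = 10110010 (10xxxxxx ✓), payload 110010.
Concatenate: 0001011010110010 = 0x16B2 (16 bits → U+16B2).

U+16B2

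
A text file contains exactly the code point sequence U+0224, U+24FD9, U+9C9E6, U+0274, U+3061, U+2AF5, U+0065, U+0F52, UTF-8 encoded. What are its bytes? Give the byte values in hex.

U+0224: 2-byte form → C8 A4.
U+24FD9: 4-byte form → F0 A4 BF 99.
U+9C9E6: 4-byte form → F2 9C A7 A6.
U+0274: 2-byte form → C9 B4.
U+3061: 3-byte form → E3 81 A1.
U+2AF5: 3-byte form → E2 AB B5.
U+0065: 1-byte form → 65.
U+0F52: 3-byte form → E0 BD 92.
Concatenated (22 bytes): C8 A4 F0 A4 BF 99 F2 9C A7 A6 C9 B4 E3 81 A1 E2 AB B5 65 E0 BD 92.

C8 A4 F0 A4 BF 99 F2 9C A7 A6 C9 B4 E3 81 A1 E2 AB B5 65 E0 BD 92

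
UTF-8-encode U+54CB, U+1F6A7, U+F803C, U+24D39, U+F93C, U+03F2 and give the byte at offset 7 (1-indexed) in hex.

1-indexed offset 7 is 0-indexed offset 6.
U+54CB → 3-byte form E5 93 8B at offsets 0–2.
U+1F6A7 → 4-byte form F0 9F 9A A7 at offsets 3–6.
Offset 6 falls in char 2's range; it's byte 4 of F0 9F 9A A7 = 0xA7.

0xA7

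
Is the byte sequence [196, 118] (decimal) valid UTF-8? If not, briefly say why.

Leading byte 0xC4 = 11000100 → 2-byte form.
Byte 2 is 0x76 = 01110110, which is not 10xxxxxx — expected a continuation byte.

invalid (non-continuation byte where continuation expected)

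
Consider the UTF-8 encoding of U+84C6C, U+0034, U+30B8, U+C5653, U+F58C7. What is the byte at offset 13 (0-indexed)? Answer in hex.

U+84C6C → 4-byte form F2 84 B1 AC at offsets 0–3.
U+0034 → 1-byte form 34 at offsets 4–4.
U+30B8 → 3-byte form E3 82 B8 at offsets 5–7.
U+C5653 → 4-byte form F3 85 99 93 at offsets 8–11.
U+F58C7 → 4-byte form F3 B5 A3 87 at offsets 12–15.
Offset 13 falls in char 5's range; it's byte 2 of F3 B5 A3 87 = 0xB5.

0xB5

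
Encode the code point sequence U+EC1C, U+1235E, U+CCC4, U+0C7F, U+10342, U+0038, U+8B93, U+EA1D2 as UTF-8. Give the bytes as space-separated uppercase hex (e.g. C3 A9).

U+EC1C: 3-byte form → EE B0 9C.
U+1235E: 4-byte form → F0 92 8D 9E.
U+CCC4: 3-byte form → EC B3 84.
U+0C7F: 3-byte form → E0 B1 BF.
U+10342: 4-byte form → F0 90 8D 82.
U+0038: 1-byte form → 38.
U+8B93: 3-byte form → E8 AE 93.
U+EA1D2: 4-byte form → F3 AA 87 92.
Concatenated (25 bytes): EE B0 9C F0 92 8D 9E EC B3 84 E0 B1 BF F0 90 8D 82 38 E8 AE 93 F3 AA 87 92.

EE B0 9C F0 92 8D 9E EC B3 84 E0 B1 BF F0 90 8D 82 38 E8 AE 93 F3 AA 87 92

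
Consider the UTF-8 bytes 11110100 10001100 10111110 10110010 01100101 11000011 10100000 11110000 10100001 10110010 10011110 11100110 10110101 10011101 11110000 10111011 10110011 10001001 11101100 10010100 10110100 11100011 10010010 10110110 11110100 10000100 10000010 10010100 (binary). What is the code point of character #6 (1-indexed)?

Offset 0: leading byte 0xF4 = 11110100 → 4-byte char #1 = F4 8C BE B2.
Offset 4: leading byte 0x65 = 01100101 → 1-byte char #2 = 65.
Offset 5: leading byte 0xC3 = 11000011 → 2-byte char #3 = C3 A0.
Offset 7: leading byte 0xF0 = 11110000 → 4-byte char #4 = F0 A1 B2 9E.
Offset 11: leading byte 0xE6 = 11100110 → 3-byte char #5 = E6 B5 9D.
Offset 14: leading byte 0xF0 = 11110000 → 4-byte char #6 = F0 BB B3 89.
Leading byte 0xF0 = 11110000 matches 11110xxx → 4-byte sequence.
Byte 1: 0xF0 = 11110000, payload 000 (3 bits).
Byte 2: 0xBB = 10111011 (10xxxxxx ✓), payload 111011.
Byte 3: 0xB3 = 10110011 (10xxxxxx ✓), payload 110011.
Byte 4: 0x89 = 10001001 (10xxxxxx ✓), payload 001001.
Concatenate: 000111011110011001001 = 0x3BCC9 (21 bits → U+3BCC9).

U+3BCC9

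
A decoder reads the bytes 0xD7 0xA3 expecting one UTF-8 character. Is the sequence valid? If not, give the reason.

valid

Leading byte 0xD7 = 11010111 → 2-byte form.
Continuation bytes 0xA3=10100011 all match 10xxxxxx.
Decoded value 0x5E3 is ≥ 0x80 (shortest form) and not a surrogate.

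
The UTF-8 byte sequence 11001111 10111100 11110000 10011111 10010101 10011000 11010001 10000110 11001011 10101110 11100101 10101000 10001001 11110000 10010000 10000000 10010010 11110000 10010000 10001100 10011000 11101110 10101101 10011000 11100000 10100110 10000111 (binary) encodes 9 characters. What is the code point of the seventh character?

U+10318

Offset 0: leading byte 0xCF = 11001111 → 2-byte char #1 = CF BC.
Offset 2: leading byte 0xF0 = 11110000 → 4-byte char #2 = F0 9F 95 98.
Offset 6: leading byte 0xD1 = 11010001 → 2-byte char #3 = D1 86.
Offset 8: leading byte 0xCB = 11001011 → 2-byte char #4 = CB AE.
Offset 10: leading byte 0xE5 = 11100101 → 3-byte char #5 = E5 A8 89.
Offset 13: leading byte 0xF0 = 11110000 → 4-byte char #6 = F0 90 80 92.
Offset 17: leading byte 0xF0 = 11110000 → 4-byte char #7 = F0 90 8C 98.
Leading byte 0xF0 = 11110000 matches 11110xxx → 4-byte sequence.
Byte 1: 0xF0 = 11110000, payload 000 (3 bits).
Byte 2: 0x90 = 10010000 (10xxxxxx ✓), payload 010000.
Byte 3: 0x8C = 10001100 (10xxxxxx ✓), payload 001100.
Byte 4: 0x98 = 10011000 (10xxxxxx ✓), payload 011000.
Concatenate: 000010000001100011000 = 0x10318 (21 bits → U+10318).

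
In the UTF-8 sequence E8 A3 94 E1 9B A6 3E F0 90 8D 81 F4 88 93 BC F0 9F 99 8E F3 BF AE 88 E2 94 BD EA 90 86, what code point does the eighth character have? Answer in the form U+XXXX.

U+253D

Offset 0: leading byte 0xE8 = 11101000 → 3-byte char #1 = E8 A3 94.
Offset 3: leading byte 0xE1 = 11100001 → 3-byte char #2 = E1 9B A6.
Offset 6: leading byte 0x3E = 00111110 → 1-byte char #3 = 3E.
Offset 7: leading byte 0xF0 = 11110000 → 4-byte char #4 = F0 90 8D 81.
Offset 11: leading byte 0xF4 = 11110100 → 4-byte char #5 = F4 88 93 BC.
Offset 15: leading byte 0xF0 = 11110000 → 4-byte char #6 = F0 9F 99 8E.
Offset 19: leading byte 0xF3 = 11110011 → 4-byte char #7 = F3 BF AE 88.
Offset 23: leading byte 0xE2 = 11100010 → 3-byte char #8 = E2 94 BD.
Leading byte 0xE2 = 11100010 matches 1110xxxx → 3-byte sequence.
Byte 1: 0xE2 = 11100010, payload 0010 (4 bits).
Byte 2: 0x94 = 10010100 (10xxxxxx ✓), payload 010100.
Byte 3: 0xBD = 10111101 (10xxxxxx ✓), payload 111101.
Concatenate: 0010010100111101 = 0x253D (16 bits → U+253D).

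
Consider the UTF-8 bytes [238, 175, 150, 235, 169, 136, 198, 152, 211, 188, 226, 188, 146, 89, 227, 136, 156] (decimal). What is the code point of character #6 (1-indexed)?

Offset 0: leading byte 0xEE = 11101110 → 3-byte char #1 = EE AF 96.
Offset 3: leading byte 0xEB = 11101011 → 3-byte char #2 = EB A9 88.
Offset 6: leading byte 0xC6 = 11000110 → 2-byte char #3 = C6 98.
Offset 8: leading byte 0xD3 = 11010011 → 2-byte char #4 = D3 BC.
Offset 10: leading byte 0xE2 = 11100010 → 3-byte char #5 = E2 BC 92.
Offset 13: leading byte 0x59 = 01011001 → 1-byte char #6 = 59.
Leading byte 0x59 = 01011001 matches 0xxxxxxx → 1-byte sequence.
Byte 1: 0x59 = 01011001, payload 1011001 (7 bits).
Concatenate: 1011001 = 0x59 (7 bits → U+0059).

U+0059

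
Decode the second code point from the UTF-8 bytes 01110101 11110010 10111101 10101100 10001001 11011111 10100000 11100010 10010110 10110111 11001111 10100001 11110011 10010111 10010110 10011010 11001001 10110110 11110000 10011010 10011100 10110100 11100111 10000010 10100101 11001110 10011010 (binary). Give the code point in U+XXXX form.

U+BDB09

Offset 0: leading byte 0x75 = 01110101 → 1-byte char #1 = 75.
Offset 1: leading byte 0xF2 = 11110010 → 4-byte char #2 = F2 BD AC 89.
Leading byte 0xF2 = 11110010 matches 11110xxx → 4-byte sequence.
Byte 1: 0xF2 = 11110010, payload 010 (3 bits).
Byte 2: 0xBD = 10111101 (10xxxxxx ✓), payload 111101.
Byte 3: 0xAC = 10101100 (10xxxxxx ✓), payload 101100.
Byte 4: 0x89 = 10001001 (10xxxxxx ✓), payload 001001.
Concatenate: 010111101101100001001 = 0xBDB09 (21 bits → U+BDB09).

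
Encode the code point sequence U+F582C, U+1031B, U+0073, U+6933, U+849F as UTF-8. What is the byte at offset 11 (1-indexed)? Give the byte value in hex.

0xA4

1-indexed offset 11 is 0-indexed offset 10.
U+F582C → 4-byte form F3 B5 A0 AC at offsets 0–3.
U+1031B → 4-byte form F0 90 8C 9B at offsets 4–7.
U+0073 → 1-byte form 73 at offsets 8–8.
U+6933 → 3-byte form E6 A4 B3 at offsets 9–11.
Offset 10 falls in char 4's range; it's byte 2 of E6 A4 B3 = 0xA4.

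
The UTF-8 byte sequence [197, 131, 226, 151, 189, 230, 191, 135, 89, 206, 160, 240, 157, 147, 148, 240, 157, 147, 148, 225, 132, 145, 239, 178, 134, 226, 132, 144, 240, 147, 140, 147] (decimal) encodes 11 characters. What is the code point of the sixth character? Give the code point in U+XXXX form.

Offset 0: leading byte 0xC5 = 11000101 → 2-byte char #1 = C5 83.
Offset 2: leading byte 0xE2 = 11100010 → 3-byte char #2 = E2 97 BD.
Offset 5: leading byte 0xE6 = 11100110 → 3-byte char #3 = E6 BF 87.
Offset 8: leading byte 0x59 = 01011001 → 1-byte char #4 = 59.
Offset 9: leading byte 0xCE = 11001110 → 2-byte char #5 = CE A0.
Offset 11: leading byte 0xF0 = 11110000 → 4-byte char #6 = F0 9D 93 94.
Leading byte 0xF0 = 11110000 matches 11110xxx → 4-byte sequence.
Byte 1: 0xF0 = 11110000, payload 000 (3 bits).
Byte 2: 0x9D = 10011101 (10xxxxxx ✓), payload 011101.
Byte 3: 0x93 = 10010011 (10xxxxxx ✓), payload 010011.
Byte 4: 0x94 = 10010100 (10xxxxxx ✓), payload 010100.
Concatenate: 000011101010011010100 = 0x1D4D4 (21 bits → U+1D4D4).

U+1D4D4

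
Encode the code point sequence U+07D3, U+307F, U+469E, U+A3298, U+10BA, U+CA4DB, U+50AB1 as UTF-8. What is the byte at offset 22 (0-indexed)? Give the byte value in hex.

U+07D3 → 2-byte form DF 93 at offsets 0–1.
U+307F → 3-byte form E3 81 BF at offsets 2–4.
U+469E → 3-byte form E4 9A 9E at offsets 5–7.
U+A3298 → 4-byte form F2 A3 8A 98 at offsets 8–11.
U+10BA → 3-byte form E1 82 BA at offsets 12–14.
U+CA4DB → 4-byte form F3 8A 93 9B at offsets 15–18.
U+50AB1 → 4-byte form F1 90 AA B1 at offsets 19–22.
Offset 22 falls in char 7's range; it's byte 4 of F1 90 AA B1 = 0xB1.

0xB1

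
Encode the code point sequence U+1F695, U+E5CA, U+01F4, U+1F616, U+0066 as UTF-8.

U+1F695: 4-byte form → F0 9F 9A 95.
U+E5CA: 3-byte form → EE 97 8A.
U+01F4: 2-byte form → C7 B4.
U+1F616: 4-byte form → F0 9F 98 96.
U+0066: 1-byte form → 66.
Concatenated (14 bytes): F0 9F 9A 95 EE 97 8A C7 B4 F0 9F 98 96 66.

F0 9F 9A 95 EE 97 8A C7 B4 F0 9F 98 96 66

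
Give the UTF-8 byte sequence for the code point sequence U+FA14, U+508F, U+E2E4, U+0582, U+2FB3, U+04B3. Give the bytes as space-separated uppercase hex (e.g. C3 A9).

U+FA14: 3-byte form → EF A8 94.
U+508F: 3-byte form → E5 82 8F.
U+E2E4: 3-byte form → EE 8B A4.
U+0582: 2-byte form → D6 82.
U+2FB3: 3-byte form → E2 BE B3.
U+04B3: 2-byte form → D2 B3.
Concatenated (16 bytes): EF A8 94 E5 82 8F EE 8B A4 D6 82 E2 BE B3 D2 B3.

EF A8 94 E5 82 8F EE 8B A4 D6 82 E2 BE B3 D2 B3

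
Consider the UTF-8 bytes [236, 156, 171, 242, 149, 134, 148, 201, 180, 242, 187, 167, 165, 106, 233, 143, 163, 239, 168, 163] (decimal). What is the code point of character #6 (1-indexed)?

Offset 0: leading byte 0xEC = 11101100 → 3-byte char #1 = EC 9C AB.
Offset 3: leading byte 0xF2 = 11110010 → 4-byte char #2 = F2 95 86 94.
Offset 7: leading byte 0xC9 = 11001001 → 2-byte char #3 = C9 B4.
Offset 9: leading byte 0xF2 = 11110010 → 4-byte char #4 = F2 BB A7 A5.
Offset 13: leading byte 0x6A = 01101010 → 1-byte char #5 = 6A.
Offset 14: leading byte 0xE9 = 11101001 → 3-byte char #6 = E9 8F A3.
Leading byte 0xE9 = 11101001 matches 1110xxxx → 3-byte sequence.
Byte 1: 0xE9 = 11101001, payload 1001 (4 bits).
Byte 2: 0x8F = 10001111 (10xxxxxx ✓), payload 001111.
Byte 3: 0xA3 = 10100011 (10xxxxxx ✓), payload 100011.
Concatenate: 1001001111100011 = 0x93E3 (16 bits → U+93E3).

U+93E3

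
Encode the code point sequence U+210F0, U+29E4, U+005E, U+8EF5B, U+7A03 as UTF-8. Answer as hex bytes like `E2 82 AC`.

F0 A1 83 B0 E2 A7 A4 5E F2 8E BD 9B E7 A8 83

U+210F0: 4-byte form → F0 A1 83 B0.
U+29E4: 3-byte form → E2 A7 A4.
U+005E: 1-byte form → 5E.
U+8EF5B: 4-byte form → F2 8E BD 9B.
U+7A03: 3-byte form → E7 A8 83.
Concatenated (15 bytes): F0 A1 83 B0 E2 A7 A4 5E F2 8E BD 9B E7 A8 83.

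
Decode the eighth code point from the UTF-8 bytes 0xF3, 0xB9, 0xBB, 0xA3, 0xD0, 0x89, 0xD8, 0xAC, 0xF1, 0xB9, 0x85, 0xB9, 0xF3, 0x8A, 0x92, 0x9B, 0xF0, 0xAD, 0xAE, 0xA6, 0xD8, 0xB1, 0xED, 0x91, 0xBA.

U+D47A

Offset 0: leading byte 0xF3 = 11110011 → 4-byte char #1 = F3 B9 BB A3.
Offset 4: leading byte 0xD0 = 11010000 → 2-byte char #2 = D0 89.
Offset 6: leading byte 0xD8 = 11011000 → 2-byte char #3 = D8 AC.
Offset 8: leading byte 0xF1 = 11110001 → 4-byte char #4 = F1 B9 85 B9.
Offset 12: leading byte 0xF3 = 11110011 → 4-byte char #5 = F3 8A 92 9B.
Offset 16: leading byte 0xF0 = 11110000 → 4-byte char #6 = F0 AD AE A6.
Offset 20: leading byte 0xD8 = 11011000 → 2-byte char #7 = D8 B1.
Offset 22: leading byte 0xED = 11101101 → 3-byte char #8 = ED 91 BA.
Leading byte 0xED = 11101101 matches 1110xxxx → 3-byte sequence.
Byte 1: 0xED = 11101101, payload 1101 (4 bits).
Byte 2: 0x91 = 10010001 (10xxxxxx ✓), payload 010001.
Byte 3: 0xBA = 10111010 (10xxxxxx ✓), payload 111010.
Concatenate: 1101010001111010 = 0xD47A (16 bits → U+D47A).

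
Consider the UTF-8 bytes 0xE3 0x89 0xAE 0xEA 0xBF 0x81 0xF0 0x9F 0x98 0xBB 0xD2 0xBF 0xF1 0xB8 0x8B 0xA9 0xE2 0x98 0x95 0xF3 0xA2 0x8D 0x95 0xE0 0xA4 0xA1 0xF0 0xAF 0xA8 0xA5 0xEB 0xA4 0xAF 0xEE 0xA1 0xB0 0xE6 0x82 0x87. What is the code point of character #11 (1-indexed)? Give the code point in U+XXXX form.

U+E870

Offset 0: leading byte 0xE3 = 11100011 → 3-byte char #1 = E3 89 AE.
Offset 3: leading byte 0xEA = 11101010 → 3-byte char #2 = EA BF 81.
Offset 6: leading byte 0xF0 = 11110000 → 4-byte char #3 = F0 9F 98 BB.
Offset 10: leading byte 0xD2 = 11010010 → 2-byte char #4 = D2 BF.
Offset 12: leading byte 0xF1 = 11110001 → 4-byte char #5 = F1 B8 8B A9.
Offset 16: leading byte 0xE2 = 11100010 → 3-byte char #6 = E2 98 95.
Offset 19: leading byte 0xF3 = 11110011 → 4-byte char #7 = F3 A2 8D 95.
Offset 23: leading byte 0xE0 = 11100000 → 3-byte char #8 = E0 A4 A1.
Offset 26: leading byte 0xF0 = 11110000 → 4-byte char #9 = F0 AF A8 A5.
Offset 30: leading byte 0xEB = 11101011 → 3-byte char #10 = EB A4 AF.
Offset 33: leading byte 0xEE = 11101110 → 3-byte char #11 = EE A1 B0.
Leading byte 0xEE = 11101110 matches 1110xxxx → 3-byte sequence.
Byte 1: 0xEE = 11101110, payload 1110 (4 bits).
Byte 2: 0xA1 = 10100001 (10xxxxxx ✓), payload 100001.
Byte 3: 0xB0 = 10110000 (10xxxxxx ✓), payload 110000.
Concatenate: 1110100001110000 = 0xE870 (16 bits → U+E870).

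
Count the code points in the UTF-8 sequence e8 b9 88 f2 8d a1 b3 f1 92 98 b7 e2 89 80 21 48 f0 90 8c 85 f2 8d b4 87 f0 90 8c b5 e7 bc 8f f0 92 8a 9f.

Byte at offset 0: 0xE8 = 11101000 → 3-byte char (#1). Advance 3.
Byte at offset 3: 0xF2 = 11110010 → 4-byte char (#2). Advance 4.
Byte at offset 7: 0xF1 = 11110001 → 4-byte char (#3). Advance 4.
Byte at offset 11: 0xE2 = 11100010 → 3-byte char (#4). Advance 3.
Byte at offset 14: 0x21 = 00100001 → 1-byte char (#5). Advance 1.
Byte at offset 15: 0x48 = 01001000 → 1-byte char (#6). Advance 1.
Byte at offset 16: 0xF0 = 11110000 → 4-byte char (#7). Advance 4.
Byte at offset 20: 0xF2 = 11110010 → 4-byte char (#8). Advance 4.
Byte at offset 24: 0xF0 = 11110000 → 4-byte char (#9). Advance 4.
Byte at offset 28: 0xE7 = 11100111 → 3-byte char (#10). Advance 3.
Byte at offset 31: 0xF0 = 11110000 → 4-byte char (#11). Advance 4.
Reached end at offset 35 after 11 code points.

11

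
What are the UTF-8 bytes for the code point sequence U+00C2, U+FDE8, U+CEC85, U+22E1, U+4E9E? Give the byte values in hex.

C3 82 EF B7 A8 F3 8E B2 85 E2 8B A1 E4 BA 9E

U+00C2: 2-byte form → C3 82.
U+FDE8: 3-byte form → EF B7 A8.
U+CEC85: 4-byte form → F3 8E B2 85.
U+22E1: 3-byte form → E2 8B A1.
U+4E9E: 3-byte form → E4 BA 9E.
Concatenated (15 bytes): C3 82 EF B7 A8 F3 8E B2 85 E2 8B A1 E4 BA 9E.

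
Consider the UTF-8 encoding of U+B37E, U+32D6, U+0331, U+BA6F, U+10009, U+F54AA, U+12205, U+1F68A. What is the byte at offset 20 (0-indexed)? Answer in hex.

0x92

U+B37E → 3-byte form EB 8D BE at offsets 0–2.
U+32D6 → 3-byte form E3 8B 96 at offsets 3–5.
U+0331 → 2-byte form CC B1 at offsets 6–7.
U+BA6F → 3-byte form EB A9 AF at offsets 8–10.
U+10009 → 4-byte form F0 90 80 89 at offsets 11–14.
U+F54AA → 4-byte form F3 B5 92 AA at offsets 15–18.
U+12205 → 4-byte form F0 92 88 85 at offsets 19–22.
Offset 20 falls in char 7's range; it's byte 2 of F0 92 88 85 = 0x92.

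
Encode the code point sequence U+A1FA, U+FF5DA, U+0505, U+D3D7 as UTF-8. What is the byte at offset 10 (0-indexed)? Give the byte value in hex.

0x8F

U+A1FA → 3-byte form EA 87 BA at offsets 0–2.
U+FF5DA → 4-byte form F3 BF 97 9A at offsets 3–6.
U+0505 → 2-byte form D4 85 at offsets 7–8.
U+D3D7 → 3-byte form ED 8F 97 at offsets 9–11.
Offset 10 falls in char 4's range; it's byte 2 of ED 8F 97 = 0x8F.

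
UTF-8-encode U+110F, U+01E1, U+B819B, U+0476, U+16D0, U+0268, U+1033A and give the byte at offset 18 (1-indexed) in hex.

0x90

1-indexed offset 18 is 0-indexed offset 17.
U+110F → 3-byte form E1 84 8F at offsets 0–2.
U+01E1 → 2-byte form C7 A1 at offsets 3–4.
U+B819B → 4-byte form F2 B8 86 9B at offsets 5–8.
U+0476 → 2-byte form D1 B6 at offsets 9–10.
U+16D0 → 3-byte form E1 9B 90 at offsets 11–13.
U+0268 → 2-byte form C9 A8 at offsets 14–15.
U+1033A → 4-byte form F0 90 8C BA at offsets 16–19.
Offset 17 falls in char 7's range; it's byte 2 of F0 90 8C BA = 0x90.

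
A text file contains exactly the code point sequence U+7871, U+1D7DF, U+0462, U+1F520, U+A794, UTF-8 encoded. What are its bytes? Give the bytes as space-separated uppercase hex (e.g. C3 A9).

E7 A1 B1 F0 9D 9F 9F D1 A2 F0 9F 94 A0 EA 9E 94

U+7871: 3-byte form → E7 A1 B1.
U+1D7DF: 4-byte form → F0 9D 9F 9F.
U+0462: 2-byte form → D1 A2.
U+1F520: 4-byte form → F0 9F 94 A0.
U+A794: 3-byte form → EA 9E 94.
Concatenated (16 bytes): E7 A1 B1 F0 9D 9F 9F D1 A2 F0 9F 94 A0 EA 9E 94.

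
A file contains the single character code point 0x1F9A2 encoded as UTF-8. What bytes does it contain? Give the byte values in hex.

U+1F9A2 = 0x1F9A2 = 129442 decimal. In range U+10000–U+10FFFF → 4-byte form: 11110xxx 10xxxxxx 10xxxxxx 10xxxxxx.
Binary (21 bits): 000011111100110100010.
Split 3+6+6+6: 000 | 011111 | 100110 | 100010.
Byte 1: 11110000 = 0xF0.
Byte 2: 10011111 = 0x9F.
Byte 3: 10100110 = 0xA6.
Byte 4: 10100010 = 0xA2.

F0 9F A6 A2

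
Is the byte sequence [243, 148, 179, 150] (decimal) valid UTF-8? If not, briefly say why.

valid

Leading byte 0xF3 = 11110011 → 4-byte form.
Continuation bytes 0x94=10010100, 0xB3=10110011, 0x96=10010110 all match 10xxxxxx.
Decoded value 0xD4CD6 is ≥ 0x10000 (shortest form) and not a surrogate.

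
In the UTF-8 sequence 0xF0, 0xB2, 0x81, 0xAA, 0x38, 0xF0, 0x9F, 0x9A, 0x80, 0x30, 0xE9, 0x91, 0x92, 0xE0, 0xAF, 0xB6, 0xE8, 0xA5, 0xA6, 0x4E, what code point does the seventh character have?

U+8966

Offset 0: leading byte 0xF0 = 11110000 → 4-byte char #1 = F0 B2 81 AA.
Offset 4: leading byte 0x38 = 00111000 → 1-byte char #2 = 38.
Offset 5: leading byte 0xF0 = 11110000 → 4-byte char #3 = F0 9F 9A 80.
Offset 9: leading byte 0x30 = 00110000 → 1-byte char #4 = 30.
Offset 10: leading byte 0xE9 = 11101001 → 3-byte char #5 = E9 91 92.
Offset 13: leading byte 0xE0 = 11100000 → 3-byte char #6 = E0 AF B6.
Offset 16: leading byte 0xE8 = 11101000 → 3-byte char #7 = E8 A5 A6.
Leading byte 0xE8 = 11101000 matches 1110xxxx → 3-byte sequence.
Byte 1: 0xE8 = 11101000, payload 1000 (4 bits).
Byte 2: 0xA5 = 10100101 (10xxxxxx ✓), payload 100101.
Byte 3: 0xA6 = 10100110 (10xxxxxx ✓), payload 100110.
Concatenate: 1000100101100110 = 0x8966 (16 bits → U+8966).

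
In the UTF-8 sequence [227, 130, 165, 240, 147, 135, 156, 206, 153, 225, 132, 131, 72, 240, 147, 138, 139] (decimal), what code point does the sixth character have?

U+1328B

Offset 0: leading byte 0xE3 = 11100011 → 3-byte char #1 = E3 82 A5.
Offset 3: leading byte 0xF0 = 11110000 → 4-byte char #2 = F0 93 87 9C.
Offset 7: leading byte 0xCE = 11001110 → 2-byte char #3 = CE 99.
Offset 9: leading byte 0xE1 = 11100001 → 3-byte char #4 = E1 84 83.
Offset 12: leading byte 0x48 = 01001000 → 1-byte char #5 = 48.
Offset 13: leading byte 0xF0 = 11110000 → 4-byte char #6 = F0 93 8A 8B.
Leading byte 0xF0 = 11110000 matches 11110xxx → 4-byte sequence.
Byte 1: 0xF0 = 11110000, payload 000 (3 bits).
Byte 2: 0x93 = 10010011 (10xxxxxx ✓), payload 010011.
Byte 3: 0x8A = 10001010 (10xxxxxx ✓), payload 001010.
Byte 4: 0x8B = 10001011 (10xxxxxx ✓), payload 001011.
Concatenate: 000010011001010001011 = 0x1328B (21 bits → U+1328B).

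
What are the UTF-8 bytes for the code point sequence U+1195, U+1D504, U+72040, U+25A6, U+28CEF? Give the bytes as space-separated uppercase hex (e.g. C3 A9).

U+1195: 3-byte form → E1 86 95.
U+1D504: 4-byte form → F0 9D 94 84.
U+72040: 4-byte form → F1 B2 81 80.
U+25A6: 3-byte form → E2 96 A6.
U+28CEF: 4-byte form → F0 A8 B3 AF.
Concatenated (18 bytes): E1 86 95 F0 9D 94 84 F1 B2 81 80 E2 96 A6 F0 A8 B3 AF.

E1 86 95 F0 9D 94 84 F1 B2 81 80 E2 96 A6 F0 A8 B3 AF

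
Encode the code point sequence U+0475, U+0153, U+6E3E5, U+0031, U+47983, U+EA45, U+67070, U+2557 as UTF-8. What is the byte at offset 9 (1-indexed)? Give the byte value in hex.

1-indexed offset 9 is 0-indexed offset 8.
U+0475 → 2-byte form D1 B5 at offsets 0–1.
U+0153 → 2-byte form C5 93 at offsets 2–3.
U+6E3E5 → 4-byte form F1 AE 8F A5 at offsets 4–7.
U+0031 → 1-byte form 31 at offsets 8–8.
Offset 8 falls in char 4's range; it's byte 1 of 31 = 0x31.

0x31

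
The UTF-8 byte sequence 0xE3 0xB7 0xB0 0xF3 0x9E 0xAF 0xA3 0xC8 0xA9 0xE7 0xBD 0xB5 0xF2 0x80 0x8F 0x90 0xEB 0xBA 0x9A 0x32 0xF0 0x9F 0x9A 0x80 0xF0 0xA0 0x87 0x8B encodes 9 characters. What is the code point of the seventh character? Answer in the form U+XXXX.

U+0032

Offset 0: leading byte 0xE3 = 11100011 → 3-byte char #1 = E3 B7 B0.
Offset 3: leading byte 0xF3 = 11110011 → 4-byte char #2 = F3 9E AF A3.
Offset 7: leading byte 0xC8 = 11001000 → 2-byte char #3 = C8 A9.
Offset 9: leading byte 0xE7 = 11100111 → 3-byte char #4 = E7 BD B5.
Offset 12: leading byte 0xF2 = 11110010 → 4-byte char #5 = F2 80 8F 90.
Offset 16: leading byte 0xEB = 11101011 → 3-byte char #6 = EB BA 9A.
Offset 19: leading byte 0x32 = 00110010 → 1-byte char #7 = 32.
Leading byte 0x32 = 00110010 matches 0xxxxxxx → 1-byte sequence.
Byte 1: 0x32 = 00110010, payload 0110010 (7 bits).
Concatenate: 0110010 = 0x32 (7 bits → U+0032).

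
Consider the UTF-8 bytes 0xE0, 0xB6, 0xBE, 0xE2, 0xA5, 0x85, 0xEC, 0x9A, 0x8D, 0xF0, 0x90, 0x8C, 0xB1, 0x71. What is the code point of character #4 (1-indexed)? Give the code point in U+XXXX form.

Offset 0: leading byte 0xE0 = 11100000 → 3-byte char #1 = E0 B6 BE.
Offset 3: leading byte 0xE2 = 11100010 → 3-byte char #2 = E2 A5 85.
Offset 6: leading byte 0xEC = 11101100 → 3-byte char #3 = EC 9A 8D.
Offset 9: leading byte 0xF0 = 11110000 → 4-byte char #4 = F0 90 8C B1.
Leading byte 0xF0 = 11110000 matches 11110xxx → 4-byte sequence.
Byte 1: 0xF0 = 11110000, payload 000 (3 bits).
Byte 2: 0x90 = 10010000 (10xxxxxx ✓), payload 010000.
Byte 3: 0x8C = 10001100 (10xxxxxx ✓), payload 001100.
Byte 4: 0xB1 = 10110001 (10xxxxxx ✓), payload 110001.
Concatenate: 000010000001100110001 = 0x10331 (21 bits → U+10331).

U+10331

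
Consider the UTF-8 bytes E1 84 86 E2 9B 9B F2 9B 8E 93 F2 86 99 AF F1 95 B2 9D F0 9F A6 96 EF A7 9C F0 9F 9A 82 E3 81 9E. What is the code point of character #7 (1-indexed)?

Offset 0: leading byte 0xE1 = 11100001 → 3-byte char #1 = E1 84 86.
Offset 3: leading byte 0xE2 = 11100010 → 3-byte char #2 = E2 9B 9B.
Offset 6: leading byte 0xF2 = 11110010 → 4-byte char #3 = F2 9B 8E 93.
Offset 10: leading byte 0xF2 = 11110010 → 4-byte char #4 = F2 86 99 AF.
Offset 14: leading byte 0xF1 = 11110001 → 4-byte char #5 = F1 95 B2 9D.
Offset 18: leading byte 0xF0 = 11110000 → 4-byte char #6 = F0 9F A6 96.
Offset 22: leading byte 0xEF = 11101111 → 3-byte char #7 = EF A7 9C.
Leading byte 0xEF = 11101111 matches 1110xxxx → 3-byte sequence.
Byte 1: 0xEF = 11101111, payload 1111 (4 bits).
Byte 2: 0xA7 = 10100111 (10xxxxxx ✓), payload 100111.
Byte 3: 0x9C = 10011100 (10xxxxxx ✓), payload 011100.
Concatenate: 1111100111011100 = 0xF9DC (16 bits → U+F9DC).

U+F9DC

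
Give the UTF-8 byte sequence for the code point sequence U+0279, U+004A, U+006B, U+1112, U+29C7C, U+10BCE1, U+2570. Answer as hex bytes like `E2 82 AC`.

U+0279: 2-byte form → C9 B9.
U+004A: 1-byte form → 4A.
U+006B: 1-byte form → 6B.
U+1112: 3-byte form → E1 84 92.
U+29C7C: 4-byte form → F0 A9 B1 BC.
U+10BCE1: 4-byte form → F4 8B B3 A1.
U+2570: 3-byte form → E2 95 B0.
Concatenated (18 bytes): C9 B9 4A 6B E1 84 92 F0 A9 B1 BC F4 8B B3 A1 E2 95 B0.

C9 B9 4A 6B E1 84 92 F0 A9 B1 BC F4 8B B3 A1 E2 95 B0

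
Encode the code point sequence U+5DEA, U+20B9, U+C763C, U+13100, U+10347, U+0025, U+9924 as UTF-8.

E5 B7 AA E2 82 B9 F3 87 98 BC F0 93 84 80 F0 90 8D 87 25 E9 A4 A4

U+5DEA: 3-byte form → E5 B7 AA.
U+20B9: 3-byte form → E2 82 B9.
U+C763C: 4-byte form → F3 87 98 BC.
U+13100: 4-byte form → F0 93 84 80.
U+10347: 4-byte form → F0 90 8D 87.
U+0025: 1-byte form → 25.
U+9924: 3-byte form → E9 A4 A4.
Concatenated (22 bytes): E5 B7 AA E2 82 B9 F3 87 98 BC F0 93 84 80 F0 90 8D 87 25 E9 A4 A4.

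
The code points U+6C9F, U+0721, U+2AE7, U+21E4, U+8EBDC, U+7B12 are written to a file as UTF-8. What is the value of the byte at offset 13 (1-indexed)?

0x8E

1-indexed offset 13 is 0-indexed offset 12.
U+6C9F → 3-byte form E6 B2 9F at offsets 0–2.
U+0721 → 2-byte form DC A1 at offsets 3–4.
U+2AE7 → 3-byte form E2 AB A7 at offsets 5–7.
U+21E4 → 3-byte form E2 87 A4 at offsets 8–10.
U+8EBDC → 4-byte form F2 8E AF 9C at offsets 11–14.
Offset 12 falls in char 5's range; it's byte 2 of F2 8E AF 9C = 0x8E.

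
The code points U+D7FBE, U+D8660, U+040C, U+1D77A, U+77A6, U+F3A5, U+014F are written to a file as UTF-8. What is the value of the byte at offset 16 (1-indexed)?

1-indexed offset 16 is 0-indexed offset 15.
U+D7FBE → 4-byte form F3 97 BE BE at offsets 0–3.
U+D8660 → 4-byte form F3 98 99 A0 at offsets 4–7.
U+040C → 2-byte form D0 8C at offsets 8–9.
U+1D77A → 4-byte form F0 9D 9D BA at offsets 10–13.
U+77A6 → 3-byte form E7 9E A6 at offsets 14–16.
Offset 15 falls in char 5's range; it's byte 2 of E7 9E A6 = 0x9E.

0x9E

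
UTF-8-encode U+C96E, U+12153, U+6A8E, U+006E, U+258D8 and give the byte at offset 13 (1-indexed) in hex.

0xA5

1-indexed offset 13 is 0-indexed offset 12.
U+C96E → 3-byte form EC A5 AE at offsets 0–2.
U+12153 → 4-byte form F0 92 85 93 at offsets 3–6.
U+6A8E → 3-byte form E6 AA 8E at offsets 7–9.
U+006E → 1-byte form 6E at offsets 10–10.
U+258D8 → 4-byte form F0 A5 A3 98 at offsets 11–14.
Offset 12 falls in char 5's range; it's byte 2 of F0 A5 A3 98 = 0xA5.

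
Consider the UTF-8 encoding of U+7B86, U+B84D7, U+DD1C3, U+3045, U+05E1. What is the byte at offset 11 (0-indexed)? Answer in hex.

0xE3

U+7B86 → 3-byte form E7 AE 86 at offsets 0–2.
U+B84D7 → 4-byte form F2 B8 93 97 at offsets 3–6.
U+DD1C3 → 4-byte form F3 9D 87 83 at offsets 7–10.
U+3045 → 3-byte form E3 81 85 at offsets 11–13.
Offset 11 falls in char 4's range; it's byte 1 of E3 81 85 = 0xE3.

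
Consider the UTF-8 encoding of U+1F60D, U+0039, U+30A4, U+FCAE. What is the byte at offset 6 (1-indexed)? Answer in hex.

1-indexed offset 6 is 0-indexed offset 5.
U+1F60D → 4-byte form F0 9F 98 8D at offsets 0–3.
U+0039 → 1-byte form 39 at offsets 4–4.
U+30A4 → 3-byte form E3 82 A4 at offsets 5–7.
Offset 5 falls in char 3's range; it's byte 1 of E3 82 A4 = 0xE3.

0xE3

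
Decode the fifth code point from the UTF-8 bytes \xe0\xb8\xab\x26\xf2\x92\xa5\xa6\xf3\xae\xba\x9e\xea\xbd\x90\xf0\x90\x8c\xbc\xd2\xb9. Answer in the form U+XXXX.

U+AF50

Offset 0: leading byte 0xE0 = 11100000 → 3-byte char #1 = E0 B8 AB.
Offset 3: leading byte 0x26 = 00100110 → 1-byte char #2 = 26.
Offset 4: leading byte 0xF2 = 11110010 → 4-byte char #3 = F2 92 A5 A6.
Offset 8: leading byte 0xF3 = 11110011 → 4-byte char #4 = F3 AE BA 9E.
Offset 12: leading byte 0xEA = 11101010 → 3-byte char #5 = EA BD 90.
Leading byte 0xEA = 11101010 matches 1110xxxx → 3-byte sequence.
Byte 1: 0xEA = 11101010, payload 1010 (4 bits).
Byte 2: 0xBD = 10111101 (10xxxxxx ✓), payload 111101.
Byte 3: 0x90 = 10010000 (10xxxxxx ✓), payload 010000.
Concatenate: 1010111101010000 = 0xAF50 (16 bits → U+AF50).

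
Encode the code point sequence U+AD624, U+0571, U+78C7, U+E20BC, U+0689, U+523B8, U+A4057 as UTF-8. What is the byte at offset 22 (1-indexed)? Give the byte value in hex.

1-indexed offset 22 is 0-indexed offset 21.
U+AD624 → 4-byte form F2 AD 98 A4 at offsets 0–3.
U+0571 → 2-byte form D5 B1 at offsets 4–5.
U+78C7 → 3-byte form E7 A3 87 at offsets 6–8.
U+E20BC → 4-byte form F3 A2 82 BC at offsets 9–12.
U+0689 → 2-byte form DA 89 at offsets 13–14.
U+523B8 → 4-byte form F1 92 8E B8 at offsets 15–18.
U+A4057 → 4-byte form F2 A4 81 97 at offsets 19–22.
Offset 21 falls in char 7's range; it's byte 3 of F2 A4 81 97 = 0x81.

0x81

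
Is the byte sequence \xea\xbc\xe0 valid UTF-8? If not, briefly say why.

invalid (non-continuation byte where continuation expected)

Leading byte 0xEA = 11101010 → 3-byte form.
Byte 3 is 0xE0 = 11100000, which is not 10xxxxxx — expected a continuation byte.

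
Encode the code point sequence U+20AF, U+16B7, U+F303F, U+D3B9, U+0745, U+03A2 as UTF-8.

E2 82 AF E1 9A B7 F3 B3 80 BF ED 8E B9 DD 85 CE A2

U+20AF: 3-byte form → E2 82 AF.
U+16B7: 3-byte form → E1 9A B7.
U+F303F: 4-byte form → F3 B3 80 BF.
U+D3B9: 3-byte form → ED 8E B9.
U+0745: 2-byte form → DD 85.
U+03A2: 2-byte form → CE A2.
Concatenated (17 bytes): E2 82 AF E1 9A B7 F3 B3 80 BF ED 8E B9 DD 85 CE A2.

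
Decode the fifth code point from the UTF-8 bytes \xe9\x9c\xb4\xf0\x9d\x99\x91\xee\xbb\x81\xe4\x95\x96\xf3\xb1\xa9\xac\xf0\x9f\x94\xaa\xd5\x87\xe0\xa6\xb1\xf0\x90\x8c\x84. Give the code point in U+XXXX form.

U+F1A6C

Offset 0: leading byte 0xE9 = 11101001 → 3-byte char #1 = E9 9C B4.
Offset 3: leading byte 0xF0 = 11110000 → 4-byte char #2 = F0 9D 99 91.
Offset 7: leading byte 0xEE = 11101110 → 3-byte char #3 = EE BB 81.
Offset 10: leading byte 0xE4 = 11100100 → 3-byte char #4 = E4 95 96.
Offset 13: leading byte 0xF3 = 11110011 → 4-byte char #5 = F3 B1 A9 AC.
Leading byte 0xF3 = 11110011 matches 11110xxx → 4-byte sequence.
Byte 1: 0xF3 = 11110011, payload 011 (3 bits).
Byte 2: 0xB1 = 10110001 (10xxxxxx ✓), payload 110001.
Byte 3: 0xA9 = 10101001 (10xxxxxx ✓), payload 101001.
Byte 4: 0xAC = 10101100 (10xxxxxx ✓), payload 101100.
Concatenate: 011110001101001101100 = 0xF1A6C (21 bits → U+F1A6C).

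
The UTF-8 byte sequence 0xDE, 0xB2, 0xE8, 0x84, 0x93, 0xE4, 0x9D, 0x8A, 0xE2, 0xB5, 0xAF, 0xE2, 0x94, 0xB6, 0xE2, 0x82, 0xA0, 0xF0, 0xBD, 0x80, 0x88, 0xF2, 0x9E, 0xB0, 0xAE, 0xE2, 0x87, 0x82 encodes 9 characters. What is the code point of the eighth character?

U+9EC2E

Offset 0: leading byte 0xDE = 11011110 → 2-byte char #1 = DE B2.
Offset 2: leading byte 0xE8 = 11101000 → 3-byte char #2 = E8 84 93.
Offset 5: leading byte 0xE4 = 11100100 → 3-byte char #3 = E4 9D 8A.
Offset 8: leading byte 0xE2 = 11100010 → 3-byte char #4 = E2 B5 AF.
Offset 11: leading byte 0xE2 = 11100010 → 3-byte char #5 = E2 94 B6.
Offset 14: leading byte 0xE2 = 11100010 → 3-byte char #6 = E2 82 A0.
Offset 17: leading byte 0xF0 = 11110000 → 4-byte char #7 = F0 BD 80 88.
Offset 21: leading byte 0xF2 = 11110010 → 4-byte char #8 = F2 9E B0 AE.
Leading byte 0xF2 = 11110010 matches 11110xxx → 4-byte sequence.
Byte 1: 0xF2 = 11110010, payload 010 (3 bits).
Byte 2: 0x9E = 10011110 (10xxxxxx ✓), payload 011110.
Byte 3: 0xB0 = 10110000 (10xxxxxx ✓), payload 110000.
Byte 4: 0xAE = 10101110 (10xxxxxx ✓), payload 101110.
Concatenate: 010011110110000101110 = 0x9EC2E (21 bits → U+9EC2E).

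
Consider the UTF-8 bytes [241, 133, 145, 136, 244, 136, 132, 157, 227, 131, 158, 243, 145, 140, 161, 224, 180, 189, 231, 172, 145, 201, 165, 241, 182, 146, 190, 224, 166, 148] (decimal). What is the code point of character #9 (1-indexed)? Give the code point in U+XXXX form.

Offset 0: leading byte 0xF1 = 11110001 → 4-byte char #1 = F1 85 91 88.
Offset 4: leading byte 0xF4 = 11110100 → 4-byte char #2 = F4 88 84 9D.
Offset 8: leading byte 0xE3 = 11100011 → 3-byte char #3 = E3 83 9E.
Offset 11: leading byte 0xF3 = 11110011 → 4-byte char #4 = F3 91 8C A1.
Offset 15: leading byte 0xE0 = 11100000 → 3-byte char #5 = E0 B4 BD.
Offset 18: leading byte 0xE7 = 11100111 → 3-byte char #6 = E7 AC 91.
Offset 21: leading byte 0xC9 = 11001001 → 2-byte char #7 = C9 A5.
Offset 23: leading byte 0xF1 = 11110001 → 4-byte char #8 = F1 B6 92 BE.
Offset 27: leading byte 0xE0 = 11100000 → 3-byte char #9 = E0 A6 94.
Leading byte 0xE0 = 11100000 matches 1110xxxx → 3-byte sequence.
Byte 1: 0xE0 = 11100000, payload 0000 (4 bits).
Byte 2: 0xA6 = 10100110 (10xxxxxx ✓), payload 100110.
Byte 3: 0x94 = 10010100 (10xxxxxx ✓), payload 010100.
Concatenate: 0000100110010100 = 0x994 (16 bits → U+0994).

U+0994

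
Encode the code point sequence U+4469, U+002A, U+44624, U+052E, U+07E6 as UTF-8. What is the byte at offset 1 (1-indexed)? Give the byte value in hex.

1-indexed offset 1 is 0-indexed offset 0.
U+4469 → 3-byte form E4 91 A9 at offsets 0–2.
Offset 0 falls in char 1's range; it's byte 1 of E4 91 A9 = 0xE4.

0xE4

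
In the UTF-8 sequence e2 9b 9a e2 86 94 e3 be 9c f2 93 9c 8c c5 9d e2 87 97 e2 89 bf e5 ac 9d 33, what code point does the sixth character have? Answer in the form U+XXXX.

U+21D7

Offset 0: leading byte 0xE2 = 11100010 → 3-byte char #1 = E2 9B 9A.
Offset 3: leading byte 0xE2 = 11100010 → 3-byte char #2 = E2 86 94.
Offset 6: leading byte 0xE3 = 11100011 → 3-byte char #3 = E3 BE 9C.
Offset 9: leading byte 0xF2 = 11110010 → 4-byte char #4 = F2 93 9C 8C.
Offset 13: leading byte 0xC5 = 11000101 → 2-byte char #5 = C5 9D.
Offset 15: leading byte 0xE2 = 11100010 → 3-byte char #6 = E2 87 97.
Leading byte 0xE2 = 11100010 matches 1110xxxx → 3-byte sequence.
Byte 1: 0xE2 = 11100010, payload 0010 (4 bits).
Byte 2: 0x87 = 10000111 (10xxxxxx ✓), payload 000111.
Byte 3: 0x97 = 10010111 (10xxxxxx ✓), payload 010111.
Concatenate: 0010000111010111 = 0x21D7 (16 bits → U+21D7).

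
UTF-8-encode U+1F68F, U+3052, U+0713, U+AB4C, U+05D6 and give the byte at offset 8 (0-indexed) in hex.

0x93

U+1F68F → 4-byte form F0 9F 9A 8F at offsets 0–3.
U+3052 → 3-byte form E3 81 92 at offsets 4–6.
U+0713 → 2-byte form DC 93 at offsets 7–8.
Offset 8 falls in char 3's range; it's byte 2 of DC 93 = 0x93.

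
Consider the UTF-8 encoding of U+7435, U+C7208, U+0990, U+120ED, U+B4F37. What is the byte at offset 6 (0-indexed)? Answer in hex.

U+7435 → 3-byte form E7 90 B5 at offsets 0–2.
U+C7208 → 4-byte form F3 87 88 88 at offsets 3–6.
Offset 6 falls in char 2's range; it's byte 4 of F3 87 88 88 = 0x88.

0x88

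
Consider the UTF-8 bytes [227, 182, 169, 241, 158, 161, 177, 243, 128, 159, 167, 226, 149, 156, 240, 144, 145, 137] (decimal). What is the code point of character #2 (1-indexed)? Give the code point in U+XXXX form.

Offset 0: leading byte 0xE3 = 11100011 → 3-byte char #1 = E3 B6 A9.
Offset 3: leading byte 0xF1 = 11110001 → 4-byte char #2 = F1 9E A1 B1.
Leading byte 0xF1 = 11110001 matches 11110xxx → 4-byte sequence.
Byte 1: 0xF1 = 11110001, payload 001 (3 bits).
Byte 2: 0x9E = 10011110 (10xxxxxx ✓), payload 011110.
Byte 3: 0xA1 = 10100001 (10xxxxxx ✓), payload 100001.
Byte 4: 0xB1 = 10110001 (10xxxxxx ✓), payload 110001.
Concatenate: 001011110100001110001 = 0x5E871 (21 bits → U+5E871).

U+5E871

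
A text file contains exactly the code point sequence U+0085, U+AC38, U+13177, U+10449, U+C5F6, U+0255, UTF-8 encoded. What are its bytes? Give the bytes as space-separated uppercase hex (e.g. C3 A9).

C2 85 EA B0 B8 F0 93 85 B7 F0 90 91 89 EC 97 B6 C9 95

U+0085: 2-byte form → C2 85.
U+AC38: 3-byte form → EA B0 B8.
U+13177: 4-byte form → F0 93 85 B7.
U+10449: 4-byte form → F0 90 91 89.
U+C5F6: 3-byte form → EC 97 B6.
U+0255: 2-byte form → C9 95.
Concatenated (18 bytes): C2 85 EA B0 B8 F0 93 85 B7 F0 90 91 89 EC 97 B6 C9 95.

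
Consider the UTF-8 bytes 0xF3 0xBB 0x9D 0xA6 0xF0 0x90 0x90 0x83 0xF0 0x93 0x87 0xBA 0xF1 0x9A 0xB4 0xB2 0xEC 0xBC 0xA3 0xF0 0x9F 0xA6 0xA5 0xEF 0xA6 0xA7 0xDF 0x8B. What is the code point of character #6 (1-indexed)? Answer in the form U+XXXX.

U+1F9A5

Offset 0: leading byte 0xF3 = 11110011 → 4-byte char #1 = F3 BB 9D A6.
Offset 4: leading byte 0xF0 = 11110000 → 4-byte char #2 = F0 90 90 83.
Offset 8: leading byte 0xF0 = 11110000 → 4-byte char #3 = F0 93 87 BA.
Offset 12: leading byte 0xF1 = 11110001 → 4-byte char #4 = F1 9A B4 B2.
Offset 16: leading byte 0xEC = 11101100 → 3-byte char #5 = EC BC A3.
Offset 19: leading byte 0xF0 = 11110000 → 4-byte char #6 = F0 9F A6 A5.
Leading byte 0xF0 = 11110000 matches 11110xxx → 4-byte sequence.
Byte 1: 0xF0 = 11110000, payload 000 (3 bits).
Byte 2: 0x9F = 10011111 (10xxxxxx ✓), payload 011111.
Byte 3: 0xA6 = 10100110 (10xxxxxx ✓), payload 100110.
Byte 4: 0xA5 = 10100101 (10xxxxxx ✓), payload 100101.
Concatenate: 000011111100110100101 = 0x1F9A5 (21 bits → U+1F9A5).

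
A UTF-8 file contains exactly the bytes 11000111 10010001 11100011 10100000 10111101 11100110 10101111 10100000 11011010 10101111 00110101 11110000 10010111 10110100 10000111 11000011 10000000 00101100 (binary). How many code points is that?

Byte at offset 0: 0xC7 = 11000111 → 2-byte char (#1). Advance 2.
Byte at offset 2: 0xE3 = 11100011 → 3-byte char (#2). Advance 3.
Byte at offset 5: 0xE6 = 11100110 → 3-byte char (#3). Advance 3.
Byte at offset 8: 0xDA = 11011010 → 2-byte char (#4). Advance 2.
Byte at offset 10: 0x35 = 00110101 → 1-byte char (#5). Advance 1.
Byte at offset 11: 0xF0 = 11110000 → 4-byte char (#6). Advance 4.
Byte at offset 15: 0xC3 = 11000011 → 2-byte char (#7). Advance 2.
Byte at offset 17: 0x2C = 00101100 → 1-byte char (#8). Advance 1.
Reached end at offset 18 after 8 code points.

8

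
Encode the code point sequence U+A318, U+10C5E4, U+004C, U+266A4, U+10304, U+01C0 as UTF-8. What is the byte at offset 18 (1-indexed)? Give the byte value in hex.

0x80

1-indexed offset 18 is 0-indexed offset 17.
U+A318 → 3-byte form EA 8C 98 at offsets 0–2.
U+10C5E4 → 4-byte form F4 8C 97 A4 at offsets 3–6.
U+004C → 1-byte form 4C at offsets 7–7.
U+266A4 → 4-byte form F0 A6 9A A4 at offsets 8–11.
U+10304 → 4-byte form F0 90 8C 84 at offsets 12–15.
U+01C0 → 2-byte form C7 80 at offsets 16–17.
Offset 17 falls in char 6's range; it's byte 2 of C7 80 = 0x80.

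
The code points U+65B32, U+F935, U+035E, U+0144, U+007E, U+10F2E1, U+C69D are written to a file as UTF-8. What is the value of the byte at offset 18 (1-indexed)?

1-indexed offset 18 is 0-indexed offset 17.
U+65B32 → 4-byte form F1 A5 AC B2 at offsets 0–3.
U+F935 → 3-byte form EF A4 B5 at offsets 4–6.
U+035E → 2-byte form CD 9E at offsets 7–8.
U+0144 → 2-byte form C5 84 at offsets 9–10.
U+007E → 1-byte form 7E at offsets 11–11.
U+10F2E1 → 4-byte form F4 8F 8B A1 at offsets 12–15.
U+C69D → 3-byte form EC 9A 9D at offsets 16–18.
Offset 17 falls in char 7's range; it's byte 2 of EC 9A 9D = 0x9A.

0x9A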